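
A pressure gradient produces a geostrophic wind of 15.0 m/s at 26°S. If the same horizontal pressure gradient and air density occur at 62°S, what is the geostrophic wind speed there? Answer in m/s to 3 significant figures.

With the same pressure gradient and density, V_g ∝ 1/f ∝ 1/sin φ.
V₂ = V₁ · sin φ₁ / sin φ₂ = 15.0 × sin 26° / sin 62°
V₂ = 15.0 × 0.4384/0.8829 = 7.45 m/s

7.45 m/s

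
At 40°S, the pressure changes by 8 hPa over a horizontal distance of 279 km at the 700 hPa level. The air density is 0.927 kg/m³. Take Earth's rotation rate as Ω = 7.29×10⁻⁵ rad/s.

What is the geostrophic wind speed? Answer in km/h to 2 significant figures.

Coriolis parameter at 40°S:
f = 2Ω sin φ = 2 × 7.29×10⁻⁵ × sin 40° = 9.37×10⁻⁵ s⁻¹
Pressure gradient: |∂P/∂n| = 800 Pa / 279000 m = 2.87×10⁻³ Pa/m
Geostrophic balance (pressure-gradient force = Coriolis force):
V_g = (1/(fρ)) |∂P/∂n| = 2.87×10⁻³ / (9.37×10⁻⁵ × 0.927) = 33.0 m/s
Converting: 33.0 m/s × 3.6 = 120 km/h

120 km/h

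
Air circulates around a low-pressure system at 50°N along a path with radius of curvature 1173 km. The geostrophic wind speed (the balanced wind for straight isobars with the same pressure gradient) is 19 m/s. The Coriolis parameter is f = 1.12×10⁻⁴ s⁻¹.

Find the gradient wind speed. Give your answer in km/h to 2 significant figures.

61 km/h

Around a low, centrifugal force acts outward with Coriolis, so pressure-gradient force balances both:
(1/ρ)|∂P/∂n| = fV + V²/R  →  V² + fR·V − fR·V_g = 0
With fR = 1.12×10⁻⁴ × 1173×10³ m = 131 m/s:
V = [−fR + √((fR)² + 4 fR V_g)]/2 = [−131 + √(131² + 4×131×19)]/2 = 16.8 m/s
Subgeostrophic (V < V_g = 19 m/s), as expected around a low.
Converting: 16.8 m/s × 3.6 = 61 km/h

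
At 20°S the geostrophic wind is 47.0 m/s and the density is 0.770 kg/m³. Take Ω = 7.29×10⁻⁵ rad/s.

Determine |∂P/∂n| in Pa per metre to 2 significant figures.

1.8×10⁻³ Pa/m

Coriolis parameter at 20°S:
f = 2Ω sin φ = 2 × 7.29×10⁻⁵ × sin 20° = 4.99×10⁻⁵ s⁻¹
Geostrophic balance rearranged: |∂P/∂n| = f ρ V_g
|∂P/∂n| = 4.99×10⁻⁵ × 0.770 × 47.0 = 1.80×10⁻³ Pa/m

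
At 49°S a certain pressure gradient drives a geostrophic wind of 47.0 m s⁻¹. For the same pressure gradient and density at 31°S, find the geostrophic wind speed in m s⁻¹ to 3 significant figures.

68.9 m s⁻¹

With the same pressure gradient and density, V_g ∝ 1/f ∝ 1/sin φ.
V₂ = V₁ · sin φ₁ / sin φ₂ = 47.0 × sin 49° / sin 31°
V₂ = 47.0 × 0.7547/0.5150 = 68.9 m s⁻¹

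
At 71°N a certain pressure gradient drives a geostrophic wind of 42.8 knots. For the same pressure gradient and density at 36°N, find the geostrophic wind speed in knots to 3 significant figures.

68.8 knots

With the same pressure gradient and density, V_g ∝ 1/f ∝ 1/sin φ.
V₂ = V₁ · sin φ₁ / sin φ₂ = 42.8 × sin 71° / sin 36°
V₂ = 42.8 × 0.9455/0.5878 = 68.8 knots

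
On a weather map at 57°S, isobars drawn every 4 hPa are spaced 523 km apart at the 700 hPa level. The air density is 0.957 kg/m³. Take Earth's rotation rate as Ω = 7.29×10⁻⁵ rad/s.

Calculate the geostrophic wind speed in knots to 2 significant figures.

Coriolis parameter at 57°S:
f = 2Ω sin φ = 2 × 7.29×10⁻⁵ × sin 57° = 1.22×10⁻⁴ s⁻¹
Pressure gradient: |∂P/∂n| = 400 Pa / 523000 m = 7.65×10⁻⁴ Pa/m
Geostrophic balance (pressure-gradient force = Coriolis force):
V_g = (1/(fρ)) |∂P/∂n| = 7.65×10⁻⁴ / (1.22×10⁻⁴ × 0.957) = 6.54 m/s
Converting: 6.54 m/s × 1.944 = 13 knots

13 knots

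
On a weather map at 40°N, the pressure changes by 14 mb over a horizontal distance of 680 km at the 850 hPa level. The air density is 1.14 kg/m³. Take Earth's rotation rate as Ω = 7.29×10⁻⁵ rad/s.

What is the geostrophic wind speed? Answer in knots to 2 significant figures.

37 knots

Coriolis parameter at 40°N:
f = 2Ω sin φ = 2 × 7.29×10⁻⁵ × sin 40° = 9.37×10⁻⁵ s⁻¹
Pressure gradient: |∂P/∂n| = 1400 Pa / 680000 m = 2.06×10⁻³ Pa/m
Geostrophic balance (pressure-gradient force = Coriolis force):
V_g = (1/(fρ)) |∂P/∂n| = 2.06×10⁻³ / (9.37×10⁻⁵ × 1.14) = 19.3 m/s
Converting: 19.3 m/s × 1.944 = 37 knots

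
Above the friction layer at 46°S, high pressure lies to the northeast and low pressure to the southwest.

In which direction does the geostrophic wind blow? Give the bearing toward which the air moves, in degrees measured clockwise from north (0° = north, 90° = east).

The pressure-gradient force points toward the southwest (bearing 225°).
Geostrophic balance: in the Southern Hemisphere the Coriolis force deflects motion to the left, so the geostrophic wind blows 90° to the left of the pressure-gradient force (low pressure on the right).
Rotating 225° by 90° counterclockwise gives 135° — the wind blows toward the southeast.

135°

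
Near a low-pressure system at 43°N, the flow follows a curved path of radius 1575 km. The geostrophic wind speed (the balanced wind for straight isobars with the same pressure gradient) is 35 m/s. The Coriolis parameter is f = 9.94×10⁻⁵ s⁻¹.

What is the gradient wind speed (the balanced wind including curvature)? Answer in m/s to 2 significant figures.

Around a low, centrifugal force acts outward with Coriolis, so pressure-gradient force balances both:
(1/ρ)|∂P/∂n| = fV + V²/R  →  V² + fR·V − fR·V_g = 0
With fR = 9.94×10⁻⁵ × 1575×10³ m = 157 m/s:
V = [−fR + √((fR)² + 4 fR V_g)]/2 = [−157 + √(157² + 4×157×35)]/2 = 29.5 m/s
Subgeostrophic (V < V_g = 35 m/s), as expected around a low.

29 m/s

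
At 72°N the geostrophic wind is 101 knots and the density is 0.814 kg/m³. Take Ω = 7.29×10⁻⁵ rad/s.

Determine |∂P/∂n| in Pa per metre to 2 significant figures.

Coriolis parameter at 72°N:
f = 2Ω sin φ = 2 × 7.29×10⁻⁵ × sin 72° = 1.39×10⁻⁴ s⁻¹
Wind speed in SI: 101 knots = 52.0 m/s
Geostrophic balance rearranged: |∂P/∂n| = f ρ V_g
|∂P/∂n| = 1.39×10⁻⁴ × 0.814 × 52.0 = 5.86×10⁻³ Pa/m

5.9×10⁻³ Pa/m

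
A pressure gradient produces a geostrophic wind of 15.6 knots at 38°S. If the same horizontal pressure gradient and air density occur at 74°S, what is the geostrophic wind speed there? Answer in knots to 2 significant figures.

With the same pressure gradient and density, V_g ∝ 1/f ∝ 1/sin φ.
V₂ = V₁ · sin φ₁ / sin φ₂ = 15.6 × sin 38° / sin 74°
V₂ = 15.6 × 0.6157/0.9613 = 10.0 knots

10.0 knots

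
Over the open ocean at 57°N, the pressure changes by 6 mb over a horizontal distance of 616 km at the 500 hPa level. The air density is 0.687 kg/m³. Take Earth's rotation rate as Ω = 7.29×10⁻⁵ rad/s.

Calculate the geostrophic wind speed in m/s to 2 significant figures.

Coriolis parameter at 57°N:
f = 2Ω sin φ = 2 × 7.29×10⁻⁵ × sin 57° = 1.22×10⁻⁴ s⁻¹
Pressure gradient: |∂P/∂n| = 600 Pa / 616000 m = 9.74×10⁻⁴ Pa/m
Geostrophic balance (pressure-gradient force = Coriolis force):
V_g = (1/(fρ)) |∂P/∂n| = 9.74×10⁻⁴ / (1.22×10⁻⁴ × 0.687) = 11.6 m/s

12 m/s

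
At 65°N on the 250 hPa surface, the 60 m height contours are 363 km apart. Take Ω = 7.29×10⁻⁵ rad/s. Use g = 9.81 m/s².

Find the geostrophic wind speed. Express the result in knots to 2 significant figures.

24 knots

Coriolis parameter at 65°N:
f = 2Ω sin φ = 2 × 7.29×10⁻⁵ × sin 65° = 1.32×10⁻⁴ s⁻¹
Height gradient: |∂Z/∂n| = 60 m / 363000 m = 1.65×10⁻⁴
On a pressure surface, geostrophic balance gives V_g = (g/f)|∂Z/∂n|:
V_g = 9.81 × 1.65×10⁻⁴ / 1.32×10⁻⁴ = 12.3 m/s
Converting: 12.3 m/s × 1.944 = 24 knots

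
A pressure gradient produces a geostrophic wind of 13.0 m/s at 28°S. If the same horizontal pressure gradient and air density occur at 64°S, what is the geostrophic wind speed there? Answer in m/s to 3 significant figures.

With the same pressure gradient and density, V_g ∝ 1/f ∝ 1/sin φ.
V₂ = V₁ · sin φ₁ / sin φ₂ = 13.0 × sin 28° / sin 64°
V₂ = 13.0 × 0.4695/0.8988 = 6.79 m/s

6.79 m/s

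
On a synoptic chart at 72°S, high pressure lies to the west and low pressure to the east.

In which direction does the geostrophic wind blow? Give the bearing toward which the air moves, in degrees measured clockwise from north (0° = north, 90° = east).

000°

The pressure-gradient force points toward the east (bearing 090°).
Geostrophic balance: in the Southern Hemisphere the Coriolis force deflects motion to the left, so the geostrophic wind blows 90° to the left of the pressure-gradient force (low pressure on the right).
Rotating 090° by 90° counterclockwise gives 000° — the wind blows toward the north.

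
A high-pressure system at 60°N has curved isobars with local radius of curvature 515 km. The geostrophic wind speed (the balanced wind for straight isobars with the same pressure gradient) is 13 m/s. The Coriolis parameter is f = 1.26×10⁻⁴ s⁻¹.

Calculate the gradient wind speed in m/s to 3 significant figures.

Around a high, pressure-gradient force acts outward with centrifugal, so Coriolis balances both:
fV = (1/ρ)|∂P/∂n| + V²/R  →  V² − fR·V + fR·V_g = 0
With fR = 1.26×10⁻⁴ × 515×10³ m = 64.9 m/s:
V = [fR − √((fR)² − 4 fR V_g)]/2 = [64.9 − √(64.9² − 4×64.9×13)]/2 = 18 m/s
Supergeostrophic (V > V_g = 13 m/s), as expected around a high.

18.0 m/s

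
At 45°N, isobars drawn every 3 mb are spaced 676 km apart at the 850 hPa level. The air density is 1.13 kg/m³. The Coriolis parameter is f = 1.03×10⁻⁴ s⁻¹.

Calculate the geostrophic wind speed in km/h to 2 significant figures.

Pressure gradient: |∂P/∂n| = 300 Pa / 676000 m = 4.44×10⁻⁴ Pa/m
Geostrophic balance (pressure-gradient force = Coriolis force):
V_g = (1/(fρ)) |∂P/∂n| = 4.44×10⁻⁴ / (1.03×10⁻⁴ × 1.13) = 3.81 m/s
Converting: 3.81 m/s × 3.6 = 14 km/h

14 km/h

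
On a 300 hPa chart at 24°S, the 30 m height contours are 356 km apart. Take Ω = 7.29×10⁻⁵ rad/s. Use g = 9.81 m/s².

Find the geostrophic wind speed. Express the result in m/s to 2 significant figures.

Coriolis parameter at 24°S:
f = 2Ω sin φ = 2 × 7.29×10⁻⁵ × sin 24° = 5.93×10⁻⁵ s⁻¹
Height gradient: |∂Z/∂n| = 30 m / 356000 m = 8.43×10⁻⁵
On a pressure surface, geostrophic balance gives V_g = (g/f)|∂Z/∂n|:
V_g = 9.81 × 8.43×10⁻⁵ / 5.93×10⁻⁵ = 13.9 m/s

14 m/s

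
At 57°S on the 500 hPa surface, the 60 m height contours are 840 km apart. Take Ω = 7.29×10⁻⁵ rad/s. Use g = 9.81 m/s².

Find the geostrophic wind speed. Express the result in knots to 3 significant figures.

11.1 knots

Coriolis parameter at 57°S:
f = 2Ω sin φ = 2 × 7.29×10⁻⁵ × sin 57° = 1.22×10⁻⁴ s⁻¹
Height gradient: |∂Z/∂n| = 60 m / 840000 m = 7.14×10⁻⁵
On a pressure surface, geostrophic balance gives V_g = (g/f)|∂Z/∂n|:
V_g = 9.81 × 7.14×10⁻⁵ / 1.22×10⁻⁴ = 5.73 m/s
Converting: 5.73 m/s × 1.944 = 11.1 knots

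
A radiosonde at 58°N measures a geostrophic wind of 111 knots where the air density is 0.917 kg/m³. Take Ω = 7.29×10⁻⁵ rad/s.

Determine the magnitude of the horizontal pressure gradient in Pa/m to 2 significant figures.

6.5×10⁻³ Pa/m

Coriolis parameter at 58°N:
f = 2Ω sin φ = 2 × 7.29×10⁻⁵ × sin 58° = 1.24×10⁻⁴ s⁻¹
Wind speed in SI: 111 knots = 57.1 m/s
Geostrophic balance rearranged: |∂P/∂n| = f ρ V_g
|∂P/∂n| = 1.24×10⁻⁴ × 0.917 × 57.1 = 6.47×10⁻³ Pa/m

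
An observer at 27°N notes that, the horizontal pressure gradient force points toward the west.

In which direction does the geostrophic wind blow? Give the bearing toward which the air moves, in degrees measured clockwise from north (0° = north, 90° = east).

The pressure-gradient force points toward the west (bearing 270°).
Geostrophic balance: in the Northern Hemisphere the Coriolis force deflects motion to the right, so the geostrophic wind blows 90° to the right of the pressure-gradient force (low pressure on the left).
Rotating 270° by 90° clockwise gives 000° — the wind blows toward the north.

000°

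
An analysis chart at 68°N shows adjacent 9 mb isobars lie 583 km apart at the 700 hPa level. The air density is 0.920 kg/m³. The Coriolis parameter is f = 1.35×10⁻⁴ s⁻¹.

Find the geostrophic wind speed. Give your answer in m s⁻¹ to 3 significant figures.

Pressure gradient: |∂P/∂n| = 900 Pa / 583000 m = 1.54×10⁻³ Pa/m
Geostrophic balance (pressure-gradient force = Coriolis force):
V_g = (1/(fρ)) |∂P/∂n| = 1.54×10⁻³ / (1.35×10⁻⁴ × 0.920) = 12.4 m/s

12.4 m s⁻¹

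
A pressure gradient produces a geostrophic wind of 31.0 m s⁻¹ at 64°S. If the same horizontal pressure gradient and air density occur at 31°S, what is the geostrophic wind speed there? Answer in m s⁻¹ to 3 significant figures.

54.1 m s⁻¹

With the same pressure gradient and density, V_g ∝ 1/f ∝ 1/sin φ.
V₂ = V₁ · sin φ₁ / sin φ₂ = 31.0 × sin 64° / sin 31°
V₂ = 31.0 × 0.8988/0.5150 = 54.1 m s⁻¹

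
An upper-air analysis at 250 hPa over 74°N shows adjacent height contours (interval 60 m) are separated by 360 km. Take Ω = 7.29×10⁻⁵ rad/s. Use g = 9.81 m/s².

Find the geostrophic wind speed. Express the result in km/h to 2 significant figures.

Coriolis parameter at 74°N:
f = 2Ω sin φ = 2 × 7.29×10⁻⁵ × sin 74° = 1.40×10⁻⁴ s⁻¹
Height gradient: |∂Z/∂n| = 60 m / 360000 m = 1.67×10⁻⁴
On a pressure surface, geostrophic balance gives V_g = (g/f)|∂Z/∂n|:
V_g = 9.81 × 1.67×10⁻⁴ / 1.40×10⁻⁴ = 11.7 m/s
Converting: 11.7 m/s × 3.6 = 42 km/h

42 km/h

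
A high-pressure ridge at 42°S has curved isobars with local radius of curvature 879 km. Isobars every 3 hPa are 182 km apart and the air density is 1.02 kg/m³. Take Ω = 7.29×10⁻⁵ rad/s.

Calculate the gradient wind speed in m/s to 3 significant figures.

Coriolis parameter at 42°S:
f = 2Ω sin φ = 2 × 7.29×10⁻⁵ × sin 42° = 9.76×10⁻⁵ s⁻¹
Pressure gradient: |∂P/∂n| = 300 Pa / 182000 m = 1.65×10⁻³ Pa/m
Geostrophic speed: V_g = |∂P/∂n|/(fρ) = 1.65×10⁻³/(9.76×10⁻⁵ × 1.02) = 16.6 m/s
Around a high, pressure-gradient force acts outward with centrifugal, so Coriolis balances both:
fV = (1/ρ)|∂P/∂n| + V²/R  →  V² − fR·V + fR·V_g = 0
With fR = 9.76×10⁻⁵ × 879×10³ m = 85.8 m/s:
V = [fR − √((fR)² − 4 fR V_g)]/2 = [85.8 − √(85.8² − 4×85.8×16.6)]/2 = 22.4 m/s
Supergeostrophic (V > V_g = 16.6 m/s), as expected around a high.

22.4 m/s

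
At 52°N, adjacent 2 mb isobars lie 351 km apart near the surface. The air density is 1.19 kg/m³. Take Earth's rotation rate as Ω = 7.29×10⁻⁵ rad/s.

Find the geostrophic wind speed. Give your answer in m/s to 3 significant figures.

4.17 m/s

Coriolis parameter at 52°N:
f = 2Ω sin φ = 2 × 7.29×10⁻⁵ × sin 52° = 1.15×10⁻⁴ s⁻¹
Pressure gradient: |∂P/∂n| = 200 Pa / 351000 m = 5.70×10⁻⁴ Pa/m
Geostrophic balance (pressure-gradient force = Coriolis force):
V_g = (1/(fρ)) |∂P/∂n| = 5.70×10⁻⁴ / (1.15×10⁻⁴ × 1.19) = 4.17 m/s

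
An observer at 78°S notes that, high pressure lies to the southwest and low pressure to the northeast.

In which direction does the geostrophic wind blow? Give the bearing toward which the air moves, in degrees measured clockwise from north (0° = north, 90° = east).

315°

The pressure-gradient force points toward the northeast (bearing 045°).
Geostrophic balance: in the Southern Hemisphere the Coriolis force deflects motion to the left, so the geostrophic wind blows 90° to the left of the pressure-gradient force (low pressure on the right).
Rotating 045° by 90° counterclockwise gives 315° — the wind blows toward the northwest.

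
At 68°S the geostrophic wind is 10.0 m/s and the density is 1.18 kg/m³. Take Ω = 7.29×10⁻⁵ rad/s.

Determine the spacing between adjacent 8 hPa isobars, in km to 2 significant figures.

Coriolis parameter at 68°S:
f = 2Ω sin φ = 2 × 7.29×10⁻⁵ × sin 68° = 1.35×10⁻⁴ s⁻¹
Geostrophic balance rearranged: |∂P/∂n| = f ρ V_g
|∂P/∂n| = 1.35×10⁻⁴ × 1.18 × 10.0 = 1.60×10⁻³ Pa/m
Isobar spacing: Δn = ΔP/|∂P/∂n| = 800 Pa / 1.60×10⁻³ Pa/m = 501516 m ≈ 500 km

500 km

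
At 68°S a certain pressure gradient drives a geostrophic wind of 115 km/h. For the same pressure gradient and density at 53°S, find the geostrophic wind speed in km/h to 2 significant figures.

130 km/h

With the same pressure gradient and density, V_g ∝ 1/f ∝ 1/sin φ.
V₂ = V₁ · sin φ₁ / sin φ₂ = 115 × sin 68° / sin 53°
V₂ = 115 × 0.9272/0.7986 = 130 km/h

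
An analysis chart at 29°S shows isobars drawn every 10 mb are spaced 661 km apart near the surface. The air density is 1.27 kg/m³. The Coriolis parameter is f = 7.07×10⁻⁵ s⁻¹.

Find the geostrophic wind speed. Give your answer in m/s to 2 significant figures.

17 m/s

Pressure gradient: |∂P/∂n| = 1000 Pa / 661000 m = 1.51×10⁻³ Pa/m
Geostrophic balance (pressure-gradient force = Coriolis force):
V_g = (1/(fρ)) |∂P/∂n| = 1.51×10⁻³ / (7.07×10⁻⁵ × 1.27) = 16.8 m/s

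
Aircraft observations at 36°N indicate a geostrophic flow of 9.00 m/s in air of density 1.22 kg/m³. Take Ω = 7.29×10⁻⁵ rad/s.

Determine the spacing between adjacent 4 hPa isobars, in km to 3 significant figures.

425 km

Coriolis parameter at 36°N:
f = 2Ω sin φ = 2 × 7.29×10⁻⁵ × sin 36° = 8.57×10⁻⁵ s⁻¹
Geostrophic balance rearranged: |∂P/∂n| = f ρ V_g
|∂P/∂n| = 8.57×10⁻⁵ × 1.22 × 9.00 = 9.41×10⁻⁴ Pa/m
Isobar spacing: Δn = ΔP/|∂P/∂n| = 400 Pa / 9.41×10⁻⁴ Pa/m = 425091 m ≈ 425 km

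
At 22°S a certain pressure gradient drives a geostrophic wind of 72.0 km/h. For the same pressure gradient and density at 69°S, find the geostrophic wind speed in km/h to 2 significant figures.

With the same pressure gradient and density, V_g ∝ 1/f ∝ 1/sin φ.
V₂ = V₁ · sin φ₁ / sin φ₂ = 72.0 × sin 22° / sin 69°
V₂ = 72.0 × 0.3746/0.9336 = 29 km/h

29 km/h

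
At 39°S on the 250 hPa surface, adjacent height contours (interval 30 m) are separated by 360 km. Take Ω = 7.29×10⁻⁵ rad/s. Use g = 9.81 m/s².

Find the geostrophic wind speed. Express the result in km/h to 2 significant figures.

32 km/h

Coriolis parameter at 39°S:
f = 2Ω sin φ = 2 × 7.29×10⁻⁵ × sin 39° = 9.18×10⁻⁵ s⁻¹
Height gradient: |∂Z/∂n| = 30 m / 360000 m = 8.33×10⁻⁵
On a pressure surface, geostrophic balance gives V_g = (g/f)|∂Z/∂n|:
V_g = 9.81 × 8.33×10⁻⁵ / 9.18×10⁻⁵ = 8.91 m/s
Converting: 8.91 m/s × 3.6 = 32 km/h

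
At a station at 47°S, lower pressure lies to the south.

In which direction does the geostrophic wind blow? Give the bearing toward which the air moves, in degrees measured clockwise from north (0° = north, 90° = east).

090°

The pressure-gradient force points toward the south (bearing 180°).
Geostrophic balance: in the Southern Hemisphere the Coriolis force deflects motion to the left, so the geostrophic wind blows 90° to the left of the pressure-gradient force (low pressure on the right).
Rotating 180° by 90° counterclockwise gives 090° — the wind blows toward the east.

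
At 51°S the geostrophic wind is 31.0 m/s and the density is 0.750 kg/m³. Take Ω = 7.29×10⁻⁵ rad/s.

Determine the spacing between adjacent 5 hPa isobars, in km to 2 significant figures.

190 km

Coriolis parameter at 51°S:
f = 2Ω sin φ = 2 × 7.29×10⁻⁵ × sin 51° = 1.13×10⁻⁴ s⁻¹
Geostrophic balance rearranged: |∂P/∂n| = f ρ V_g
|∂P/∂n| = 1.13×10⁻⁴ × 0.750 × 31.0 = 2.63×10⁻³ Pa/m
Isobar spacing: Δn = ΔP/|∂P/∂n| = 500 Pa / 2.63×10⁻³ Pa/m = 189796 m ≈ 190 km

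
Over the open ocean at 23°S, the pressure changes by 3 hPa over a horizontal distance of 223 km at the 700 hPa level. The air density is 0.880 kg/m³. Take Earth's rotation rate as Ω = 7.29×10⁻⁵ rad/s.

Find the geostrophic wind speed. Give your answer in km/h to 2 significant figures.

97 km/h

Coriolis parameter at 23°S:
f = 2Ω sin φ = 2 × 7.29×10⁻⁵ × sin 23° = 5.70×10⁻⁵ s⁻¹
Pressure gradient: |∂P/∂n| = 300 Pa / 223000 m = 1.35×10⁻³ Pa/m
Geostrophic balance (pressure-gradient force = Coriolis force):
V_g = (1/(fρ)) |∂P/∂n| = 1.35×10⁻³ / (5.70×10⁻⁵ × 0.880) = 26.8 m/s
Converting: 26.8 m/s × 3.6 = 97 km/h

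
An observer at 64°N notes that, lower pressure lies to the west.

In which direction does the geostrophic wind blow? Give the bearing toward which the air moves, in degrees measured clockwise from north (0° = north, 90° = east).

000°

The pressure-gradient force points toward the west (bearing 270°).
Geostrophic balance: in the Northern Hemisphere the Coriolis force deflects motion to the right, so the geostrophic wind blows 90° to the right of the pressure-gradient force (low pressure on the left).
Rotating 270° by 90° clockwise gives 000° — the wind blows toward the north.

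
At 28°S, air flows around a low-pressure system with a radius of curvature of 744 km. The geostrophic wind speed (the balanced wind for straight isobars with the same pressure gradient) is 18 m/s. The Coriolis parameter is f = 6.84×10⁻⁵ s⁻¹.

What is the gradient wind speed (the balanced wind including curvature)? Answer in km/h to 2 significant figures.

51 km/h

Around a low, centrifugal force acts outward with Coriolis, so pressure-gradient force balances both:
(1/ρ)|∂P/∂n| = fV + V²/R  →  V² + fR·V − fR·V_g = 0
With fR = 6.84×10⁻⁵ × 744×10³ m = 50.9 m/s:
V = [−fR + √((fR)² + 4 fR V_g)]/2 = [−50.9 + √(50.9² + 4×50.9×18)]/2 = 14.1 m/s
Subgeostrophic (V < V_g = 18 m/s), as expected around a low.
Converting: 14.1 m/s × 3.6 = 51 km/h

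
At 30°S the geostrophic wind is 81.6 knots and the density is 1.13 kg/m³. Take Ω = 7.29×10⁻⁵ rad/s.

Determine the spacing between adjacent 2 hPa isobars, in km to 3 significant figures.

57.8 km

Coriolis parameter at 30°S:
f = 2Ω sin φ = 2 × 7.29×10⁻⁵ × sin 30° = 7.29×10⁻⁵ s⁻¹
Wind speed in SI: 81.6 knots = 42.0 m/s
Geostrophic balance rearranged: |∂P/∂n| = f ρ V_g
|∂P/∂n| = 7.29×10⁻⁵ × 1.13 × 42.0 = 3.46×10⁻³ Pa/m
Isobar spacing: Δn = ΔP/|∂P/∂n| = 200 Pa / 3.46×10⁻³ Pa/m = 57836 m ≈ 57.8 km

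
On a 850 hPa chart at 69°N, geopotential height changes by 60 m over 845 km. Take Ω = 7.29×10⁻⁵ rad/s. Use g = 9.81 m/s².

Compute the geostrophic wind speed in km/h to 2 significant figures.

18 km/h

Coriolis parameter at 69°N:
f = 2Ω sin φ = 2 × 7.29×10⁻⁵ × sin 69° = 1.36×10⁻⁴ s⁻¹
Height gradient: |∂Z/∂n| = 60 m / 845000 m = 7.10×10⁻⁵
On a pressure surface, geostrophic balance gives V_g = (g/f)|∂Z/∂n|:
V_g = 9.81 × 7.10×10⁻⁵ / 1.36×10⁻⁴ = 5.12 m/s
Converting: 5.12 m/s × 3.6 = 18 km/h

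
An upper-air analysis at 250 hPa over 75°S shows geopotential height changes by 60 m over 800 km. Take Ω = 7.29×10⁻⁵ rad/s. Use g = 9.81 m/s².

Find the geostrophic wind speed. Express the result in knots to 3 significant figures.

Coriolis parameter at 75°S:
f = 2Ω sin φ = 2 × 7.29×10⁻⁵ × sin 75° = 1.41×10⁻⁴ s⁻¹
Height gradient: |∂Z/∂n| = 60 m / 800000 m = 7.50×10⁻⁵
On a pressure surface, geostrophic balance gives V_g = (g/f)|∂Z/∂n|:
V_g = 9.81 × 7.50×10⁻⁵ / 1.41×10⁻⁴ = 5.22 m/s
Converting: 5.22 m/s × 1.944 = 10.2 knots

10.2 knots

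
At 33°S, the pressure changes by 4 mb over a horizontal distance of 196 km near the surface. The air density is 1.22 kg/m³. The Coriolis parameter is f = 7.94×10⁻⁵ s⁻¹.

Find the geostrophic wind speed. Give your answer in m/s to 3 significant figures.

21.1 m/s

Pressure gradient: |∂P/∂n| = 400 Pa / 196000 m = 2.04×10⁻³ Pa/m
Geostrophic balance (pressure-gradient force = Coriolis force):
V_g = (1/(fρ)) |∂P/∂n| = 2.04×10⁻³ / (7.94×10⁻⁵ × 1.22) = 21.1 m/s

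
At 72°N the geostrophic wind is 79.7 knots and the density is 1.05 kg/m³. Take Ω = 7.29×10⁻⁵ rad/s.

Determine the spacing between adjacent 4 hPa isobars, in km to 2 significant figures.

Coriolis parameter at 72°N:
f = 2Ω sin φ = 2 × 7.29×10⁻⁵ × sin 72° = 1.39×10⁻⁴ s⁻¹
Wind speed in SI: 79.7 knots = 41.0 m/s
Geostrophic balance rearranged: |∂P/∂n| = f ρ V_g
|∂P/∂n| = 1.39×10⁻⁴ × 1.05 × 41.0 = 5.97×10⁻³ Pa/m
Isobar spacing: Δn = ΔP/|∂P/∂n| = 400 Pa / 5.97×10⁻³ Pa/m = 67005 m ≈ 67 km

67 km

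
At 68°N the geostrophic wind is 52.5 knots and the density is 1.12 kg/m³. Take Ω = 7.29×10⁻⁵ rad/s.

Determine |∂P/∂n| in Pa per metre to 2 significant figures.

Coriolis parameter at 68°N:
f = 2Ω sin φ = 2 × 7.29×10⁻⁵ × sin 68° = 1.35×10⁻⁴ s⁻¹
Wind speed in SI: 52.5 knots = 27.0 m/s
Geostrophic balance rearranged: |∂P/∂n| = f ρ V_g
|∂P/∂n| = 1.35×10⁻⁴ × 1.12 × 27.0 = 4.09×10⁻³ Pa/m

4.1×10⁻³ Pa/m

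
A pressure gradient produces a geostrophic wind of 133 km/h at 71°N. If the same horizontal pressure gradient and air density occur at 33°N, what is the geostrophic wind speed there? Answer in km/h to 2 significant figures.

With the same pressure gradient and density, V_g ∝ 1/f ∝ 1/sin φ.
V₂ = V₁ · sin φ₁ / sin φ₂ = 133 × sin 71° / sin 33°
V₂ = 133 × 0.9455/0.5446 = 230 km/h

230 km/h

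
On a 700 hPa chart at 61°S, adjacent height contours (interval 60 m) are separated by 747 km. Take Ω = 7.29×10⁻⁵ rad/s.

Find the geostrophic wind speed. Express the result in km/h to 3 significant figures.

Coriolis parameter at 61°S:
f = 2Ω sin φ = 2 × 7.29×10⁻⁵ × sin 61° = 1.28×10⁻⁴ s⁻¹
Height gradient: |∂Z/∂n| = 60 m / 747000 m = 8.03×10⁻⁵
On a pressure surface, geostrophic balance gives V_g = (g/f)|∂Z/∂n|:
V_g = 9.81 × 8.03×10⁻⁵ / 1.28×10⁻⁴ = 6.18 m/s
Converting: 6.18 m/s × 3.6 = 22.2 km/h

22.2 km/h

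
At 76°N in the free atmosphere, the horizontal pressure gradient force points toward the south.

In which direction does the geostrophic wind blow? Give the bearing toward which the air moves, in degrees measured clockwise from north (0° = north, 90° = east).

The pressure-gradient force points toward the south (bearing 180°).
Geostrophic balance: in the Northern Hemisphere the Coriolis force deflects motion to the right, so the geostrophic wind blows 90° to the right of the pressure-gradient force (low pressure on the left).
Rotating 180° by 90° clockwise gives 270° — the wind blows toward the west.

270°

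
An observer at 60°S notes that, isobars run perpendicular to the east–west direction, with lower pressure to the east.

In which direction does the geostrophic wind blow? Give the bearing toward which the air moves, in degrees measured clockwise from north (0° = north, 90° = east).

000°

The pressure-gradient force points toward the east (bearing 090°).
Geostrophic balance: in the Southern Hemisphere the Coriolis force deflects motion to the left, so the geostrophic wind blows 90° to the left of the pressure-gradient force (low pressure on the right).
Rotating 090° by 90° counterclockwise gives 000° — the wind blows toward the north.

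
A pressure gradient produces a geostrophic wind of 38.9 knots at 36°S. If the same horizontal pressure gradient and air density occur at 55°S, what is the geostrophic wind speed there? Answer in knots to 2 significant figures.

With the same pressure gradient and density, V_g ∝ 1/f ∝ 1/sin φ.
V₂ = V₁ · sin φ₁ / sin φ₂ = 38.9 × sin 36° / sin 55°
V₂ = 38.9 × 0.5878/0.8192 = 28 knots

28 knots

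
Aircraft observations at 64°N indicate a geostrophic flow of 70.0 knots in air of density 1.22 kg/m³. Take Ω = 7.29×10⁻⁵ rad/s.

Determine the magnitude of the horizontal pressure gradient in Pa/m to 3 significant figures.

Coriolis parameter at 64°N:
f = 2Ω sin φ = 2 × 7.29×10⁻⁵ × sin 64° = 1.31×10⁻⁴ s⁻¹
Wind speed in SI: 70.0 knots = 36.0 m/s
Geostrophic balance rearranged: |∂P/∂n| = f ρ V_g
|∂P/∂n| = 1.31×10⁻⁴ × 1.22 × 36.0 = 5.76×10⁻³ Pa/m

5.76×10⁻³ Pa/m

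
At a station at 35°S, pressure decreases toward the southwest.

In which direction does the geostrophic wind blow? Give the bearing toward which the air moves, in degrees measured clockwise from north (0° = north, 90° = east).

The pressure-gradient force points toward the southwest (bearing 225°).
Geostrophic balance: in the Southern Hemisphere the Coriolis force deflects motion to the left, so the geostrophic wind blows 90° to the left of the pressure-gradient force (low pressure on the right).
Rotating 225° by 90° counterclockwise gives 135° — the wind blows toward the southeast.

135°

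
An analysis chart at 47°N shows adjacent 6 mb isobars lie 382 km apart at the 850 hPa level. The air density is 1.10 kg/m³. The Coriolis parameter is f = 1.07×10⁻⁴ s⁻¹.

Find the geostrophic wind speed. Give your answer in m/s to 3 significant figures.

Pressure gradient: |∂P/∂n| = 600 Pa / 382000 m = 1.57×10⁻³ Pa/m
Geostrophic balance (pressure-gradient force = Coriolis force):
V_g = (1/(fρ)) |∂P/∂n| = 1.57×10⁻³ / (1.07×10⁻⁴ × 1.10) = 13.3 m/s

13.3 m/s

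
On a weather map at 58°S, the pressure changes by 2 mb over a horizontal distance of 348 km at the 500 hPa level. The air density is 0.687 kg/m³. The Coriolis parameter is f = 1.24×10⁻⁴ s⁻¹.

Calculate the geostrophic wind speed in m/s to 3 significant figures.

6.75 m/s

Pressure gradient: |∂P/∂n| = 200 Pa / 348000 m = 5.75×10⁻⁴ Pa/m
Geostrophic balance (pressure-gradient force = Coriolis force):
V_g = (1/(fρ)) |∂P/∂n| = 5.75×10⁻⁴ / (1.24×10⁻⁴ × 0.687) = 6.75 m/s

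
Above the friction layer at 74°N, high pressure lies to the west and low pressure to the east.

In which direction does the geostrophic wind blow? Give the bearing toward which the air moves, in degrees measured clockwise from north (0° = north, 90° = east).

The pressure-gradient force points toward the east (bearing 090°).
Geostrophic balance: in the Northern Hemisphere the Coriolis force deflects motion to the right, so the geostrophic wind blows 90° to the right of the pressure-gradient force (low pressure on the left).
Rotating 090° by 90° clockwise gives 180° — the wind blows toward the south.

180°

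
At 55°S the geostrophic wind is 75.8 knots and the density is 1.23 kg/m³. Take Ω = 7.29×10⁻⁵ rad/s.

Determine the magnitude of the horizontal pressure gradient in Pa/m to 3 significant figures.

Coriolis parameter at 55°S:
f = 2Ω sin φ = 2 × 7.29×10⁻⁵ × sin 55° = 1.19×10⁻⁴ s⁻¹
Wind speed in SI: 75.8 knots = 39.0 m/s
Geostrophic balance rearranged: |∂P/∂n| = f ρ V_g
|∂P/∂n| = 1.19×10⁻⁴ × 1.23 × 39.0 = 5.73×10⁻³ Pa/m

5.73×10⁻³ Pa/m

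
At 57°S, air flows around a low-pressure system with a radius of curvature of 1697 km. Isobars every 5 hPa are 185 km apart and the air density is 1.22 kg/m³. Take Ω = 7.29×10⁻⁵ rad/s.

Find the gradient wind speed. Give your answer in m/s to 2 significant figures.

17 m/s

Coriolis parameter at 57°S:
f = 2Ω sin φ = 2 × 7.29×10⁻⁵ × sin 57° = 1.22×10⁻⁴ s⁻¹
Pressure gradient: |∂P/∂n| = 500 Pa / 185000 m = 2.70×10⁻³ Pa/m
Geostrophic speed: V_g = |∂P/∂n|/(fρ) = 2.70×10⁻³/(1.22×10⁻⁴ × 1.22) = 18.1 m/s
Around a low, centrifugal force acts outward with Coriolis, so pressure-gradient force balances both:
(1/ρ)|∂P/∂n| = fV + V²/R  →  V² + fR·V − fR·V_g = 0
With fR = 1.22×10⁻⁴ × 1697×10³ m = 208 m/s:
V = [−fR + √((fR)² + 4 fR V_g)]/2 = [−208 + √(208² + 4×208×18.1)]/2 = 16.8 m/s
Subgeostrophic (V < V_g = 18.1 m/s), as expected around a low.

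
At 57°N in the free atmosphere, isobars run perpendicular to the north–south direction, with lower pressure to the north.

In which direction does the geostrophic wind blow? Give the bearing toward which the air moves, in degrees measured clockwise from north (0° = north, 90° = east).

The pressure-gradient force points toward the north (bearing 000°).
Geostrophic balance: in the Northern Hemisphere the Coriolis force deflects motion to the right, so the geostrophic wind blows 90° to the right of the pressure-gradient force (low pressure on the left).
Rotating 000° by 90° clockwise gives 090° — the wind blows toward the east.

090°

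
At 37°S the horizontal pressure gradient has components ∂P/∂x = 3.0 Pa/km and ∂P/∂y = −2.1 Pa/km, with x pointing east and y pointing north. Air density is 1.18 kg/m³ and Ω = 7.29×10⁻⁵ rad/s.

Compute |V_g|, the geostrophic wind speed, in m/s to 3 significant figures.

35.4 m/s

Coriolis parameter at 37°S:
f = 2Ω sin φ = 2 × 7.29×10⁻⁵ × sin 37° = 8.77×10⁻⁵ s⁻¹
In the Southern Hemisphere f is negative: f = −8.77×10⁻⁵ s⁻¹.
Component geostrophic relations (x east, y north):
u_g = −(1/(fρ)) ∂P/∂y,  v_g = (1/(fρ)) ∂P/∂x
u_g = −(−2.1×10⁻³)/(−8.77×10⁻⁵ × 1.18) = −20.3 m/s;  v_g = (3.0×10⁻³)/(−8.77×10⁻⁵ × 1.18) = −29.0 m/s
|V_g| = √(u_g² + v_g²) = 35.4 m/s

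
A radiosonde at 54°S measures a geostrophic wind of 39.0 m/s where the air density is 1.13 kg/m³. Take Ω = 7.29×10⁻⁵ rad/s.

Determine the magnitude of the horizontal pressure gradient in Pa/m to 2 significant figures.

5.2×10⁻³ Pa/m

Coriolis parameter at 54°S:
f = 2Ω sin φ = 2 × 7.29×10⁻⁵ × sin 54° = 1.18×10⁻⁴ s⁻¹
Geostrophic balance rearranged: |∂P/∂n| = f ρ V_g
|∂P/∂n| = 1.18×10⁻⁴ × 1.13 × 39.0 = 5.20×10⁻³ Pa/m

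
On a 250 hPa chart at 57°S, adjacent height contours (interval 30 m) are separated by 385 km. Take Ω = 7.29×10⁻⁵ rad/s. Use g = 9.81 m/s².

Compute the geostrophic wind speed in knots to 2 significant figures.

Coriolis parameter at 57°S:
f = 2Ω sin φ = 2 × 7.29×10⁻⁵ × sin 57° = 1.22×10⁻⁴ s⁻¹
Height gradient: |∂Z/∂n| = 30 m / 385000 m = 7.79×10⁻⁵
On a pressure surface, geostrophic balance gives V_g = (g/f)|∂Z/∂n|:
V_g = 9.81 × 7.79×10⁻⁵ / 1.22×10⁻⁴ = 6.25 m/s
Converting: 6.25 m/s × 1.944 = 12 knots

12 knots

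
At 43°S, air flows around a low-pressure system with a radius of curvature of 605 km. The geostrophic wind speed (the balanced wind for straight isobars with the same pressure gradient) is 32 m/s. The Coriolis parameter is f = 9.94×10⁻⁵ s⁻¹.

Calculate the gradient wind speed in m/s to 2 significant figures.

23 m/s

Around a low, centrifugal force acts outward with Coriolis, so pressure-gradient force balances both:
(1/ρ)|∂P/∂n| = fV + V²/R  →  V² + fR·V − fR·V_g = 0
With fR = 9.94×10⁻⁵ × 605×10³ m = 60.1 m/s:
V = [−fR + √((fR)² + 4 fR V_g)]/2 = [−60.1 + √(60.1² + 4×60.1×32)]/2 = 23.1 m/s
Subgeostrophic (V < V_g = 32 m/s), as expected around a low.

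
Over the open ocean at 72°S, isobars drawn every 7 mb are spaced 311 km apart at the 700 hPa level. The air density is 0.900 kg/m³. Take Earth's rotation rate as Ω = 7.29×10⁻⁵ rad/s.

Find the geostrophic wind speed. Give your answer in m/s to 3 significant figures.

18.0 m/s

Coriolis parameter at 72°S:
f = 2Ω sin φ = 2 × 7.29×10⁻⁵ × sin 72° = 1.39×10⁻⁴ s⁻¹
Pressure gradient: |∂P/∂n| = 700 Pa / 311000 m = 2.25×10⁻³ Pa/m
Geostrophic balance (pressure-gradient force = Coriolis force):
V_g = (1/(fρ)) |∂P/∂n| = 2.25×10⁻³ / (1.39×10⁻⁴ × 0.900) = 18.0 m/s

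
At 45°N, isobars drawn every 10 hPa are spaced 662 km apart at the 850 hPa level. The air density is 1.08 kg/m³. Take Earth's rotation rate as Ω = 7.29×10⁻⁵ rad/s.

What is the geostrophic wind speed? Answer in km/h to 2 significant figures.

49 km/h

Coriolis parameter at 45°N:
f = 2Ω sin φ = 2 × 7.29×10⁻⁵ × sin 45° = 1.03×10⁻⁴ s⁻¹
Pressure gradient: |∂P/∂n| = 1000 Pa / 662000 m = 1.51×10⁻³ Pa/m
Geostrophic balance (pressure-gradient force = Coriolis force):
V_g = (1/(fρ)) |∂P/∂n| = 1.51×10⁻³ / (1.03×10⁻⁴ × 1.08) = 13.6 m/s
Converting: 13.6 m/s × 3.6 = 49 km/h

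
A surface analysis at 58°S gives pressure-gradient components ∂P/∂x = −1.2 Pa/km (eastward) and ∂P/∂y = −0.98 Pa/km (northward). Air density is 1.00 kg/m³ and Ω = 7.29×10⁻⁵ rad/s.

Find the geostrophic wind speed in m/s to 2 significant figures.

Coriolis parameter at 58°S:
f = 2Ω sin φ = 2 × 7.29×10⁻⁵ × sin 58° = 1.24×10⁻⁴ s⁻¹
In the Southern Hemisphere f is negative: f = −1.24×10⁻⁴ s⁻¹.
Component geostrophic relations (x east, y north):
u_g = −(1/(fρ)) ∂P/∂y,  v_g = (1/(fρ)) ∂P/∂x
u_g = −(−0.98×10⁻³)/(−1.24×10⁻⁴ × 1.00) = −7.93 m/s;  v_g = (−1.2×10⁻³)/(−1.24×10⁻⁴ × 1.00) = 9.71 m/s
|V_g| = √(u_g² + v_g²) = 12.5 m/s

13 m/s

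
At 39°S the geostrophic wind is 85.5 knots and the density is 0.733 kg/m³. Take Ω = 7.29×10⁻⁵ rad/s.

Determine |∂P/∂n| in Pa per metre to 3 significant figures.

Coriolis parameter at 39°S:
f = 2Ω sin φ = 2 × 7.29×10⁻⁵ × sin 39° = 9.18×10⁻⁵ s⁻¹
Wind speed in SI: 85.5 knots = 44.0 m/s
Geostrophic balance rearranged: |∂P/∂n| = f ρ V_g
|∂P/∂n| = 9.18×10⁻⁵ × 0.733 × 44.0 = 2.96×10⁻³ Pa/m

2.96×10⁻³ Pa/m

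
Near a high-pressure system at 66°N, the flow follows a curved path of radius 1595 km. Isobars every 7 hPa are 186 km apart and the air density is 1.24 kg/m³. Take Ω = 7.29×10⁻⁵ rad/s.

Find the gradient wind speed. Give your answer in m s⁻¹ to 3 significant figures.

Coriolis parameter at 66°N:
f = 2Ω sin φ = 2 × 7.29×10⁻⁵ × sin 66° = 1.33×10⁻⁴ s⁻¹
Pressure gradient: |∂P/∂n| = 700 Pa / 186000 m = 3.76×10⁻³ Pa/m
Geostrophic speed: V_g = |∂P/∂n|/(fρ) = 3.76×10⁻³/(1.33×10⁻⁴ × 1.24) = 22.8 m/s
Around a high, pressure-gradient force acts outward with centrifugal, so Coriolis balances both:
fV = (1/ρ)|∂P/∂n| + V²/R  →  V² − fR·V + fR·V_g = 0
With fR = 1.33×10⁻⁴ × 1595×10³ m = 212 m/s:
V = [fR − √((fR)² − 4 fR V_g)]/2 = [212 − √(212² − 4×212×22.8)]/2 = 26 m/s
Supergeostrophic (V > V_g = 22.8 m/s), as expected around a high.

26.0 m s⁻¹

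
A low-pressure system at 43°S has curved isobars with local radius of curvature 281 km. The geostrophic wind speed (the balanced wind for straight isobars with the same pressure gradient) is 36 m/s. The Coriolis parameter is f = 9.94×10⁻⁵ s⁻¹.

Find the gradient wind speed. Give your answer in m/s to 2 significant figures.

21 m/s

Around a low, centrifugal force acts outward with Coriolis, so pressure-gradient force balances both:
(1/ρ)|∂P/∂n| = fV + V²/R  →  V² + fR·V − fR·V_g = 0
With fR = 9.94×10⁻⁵ × 281×10³ m = 27.9 m/s:
V = [−fR + √((fR)² + 4 fR V_g)]/2 = [−27.9 + √(27.9² + 4×27.9×36)]/2 = 20.7 m/s
Subgeostrophic (V < V_g = 36 m/s), as expected around a low.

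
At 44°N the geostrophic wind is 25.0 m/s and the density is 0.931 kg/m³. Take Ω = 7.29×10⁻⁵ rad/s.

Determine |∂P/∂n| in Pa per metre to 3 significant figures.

2.36×10⁻³ Pa/m

Coriolis parameter at 44°N:
f = 2Ω sin φ = 2 × 7.29×10⁻⁵ × sin 44° = 1.01×10⁻⁴ s⁻¹
Geostrophic balance rearranged: |∂P/∂n| = f ρ V_g
|∂P/∂n| = 1.01×10⁻⁴ × 0.931 × 25.0 = 2.36×10⁻³ Pa/m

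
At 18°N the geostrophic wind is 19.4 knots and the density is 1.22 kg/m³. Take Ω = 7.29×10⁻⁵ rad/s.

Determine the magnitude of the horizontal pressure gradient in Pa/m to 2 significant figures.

Coriolis parameter at 18°N:
f = 2Ω sin φ = 2 × 7.29×10⁻⁵ × sin 18° = 4.51×10⁻⁵ s⁻¹
Wind speed in SI: 19.4 knots = 9.98 m/s
Geostrophic balance rearranged: |∂P/∂n| = f ρ V_g
|∂P/∂n| = 4.51×10⁻⁵ × 1.22 × 9.98 = 5.49×10⁻⁴ Pa/m

5.5×10⁻⁴ Pa/m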